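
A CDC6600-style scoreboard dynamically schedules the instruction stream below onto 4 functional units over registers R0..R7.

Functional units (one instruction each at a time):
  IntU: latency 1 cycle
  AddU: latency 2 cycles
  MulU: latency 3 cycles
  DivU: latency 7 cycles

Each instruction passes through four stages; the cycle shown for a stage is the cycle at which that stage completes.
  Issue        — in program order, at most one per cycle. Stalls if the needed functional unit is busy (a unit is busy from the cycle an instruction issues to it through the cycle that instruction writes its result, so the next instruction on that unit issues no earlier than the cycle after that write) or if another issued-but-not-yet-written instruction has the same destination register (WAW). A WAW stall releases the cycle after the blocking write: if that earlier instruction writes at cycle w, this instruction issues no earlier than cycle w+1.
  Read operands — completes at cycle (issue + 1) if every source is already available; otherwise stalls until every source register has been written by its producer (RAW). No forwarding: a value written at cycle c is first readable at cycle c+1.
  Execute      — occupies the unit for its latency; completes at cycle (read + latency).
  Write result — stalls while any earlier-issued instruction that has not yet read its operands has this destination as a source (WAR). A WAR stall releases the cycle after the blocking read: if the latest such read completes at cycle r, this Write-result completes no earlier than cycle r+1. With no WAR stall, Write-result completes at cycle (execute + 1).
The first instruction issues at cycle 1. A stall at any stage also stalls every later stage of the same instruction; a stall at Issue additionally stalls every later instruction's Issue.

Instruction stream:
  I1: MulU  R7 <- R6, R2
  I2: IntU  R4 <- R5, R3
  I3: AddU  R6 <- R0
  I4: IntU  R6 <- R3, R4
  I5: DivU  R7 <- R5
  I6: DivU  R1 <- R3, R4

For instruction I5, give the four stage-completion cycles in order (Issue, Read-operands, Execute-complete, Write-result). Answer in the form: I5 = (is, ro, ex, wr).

[I1] 1/2/5/6
[I2] 2/3/4/5
[I3] 3/4/6/7
[I4] 8/9/10/11  (WAW R6: wait I3 write@7)
[I5] 9/10/17/18
[I6] 19/20/27/28  (struct: DivU busy until I5 writes@18)

I5 = (9, 10, 17, 18)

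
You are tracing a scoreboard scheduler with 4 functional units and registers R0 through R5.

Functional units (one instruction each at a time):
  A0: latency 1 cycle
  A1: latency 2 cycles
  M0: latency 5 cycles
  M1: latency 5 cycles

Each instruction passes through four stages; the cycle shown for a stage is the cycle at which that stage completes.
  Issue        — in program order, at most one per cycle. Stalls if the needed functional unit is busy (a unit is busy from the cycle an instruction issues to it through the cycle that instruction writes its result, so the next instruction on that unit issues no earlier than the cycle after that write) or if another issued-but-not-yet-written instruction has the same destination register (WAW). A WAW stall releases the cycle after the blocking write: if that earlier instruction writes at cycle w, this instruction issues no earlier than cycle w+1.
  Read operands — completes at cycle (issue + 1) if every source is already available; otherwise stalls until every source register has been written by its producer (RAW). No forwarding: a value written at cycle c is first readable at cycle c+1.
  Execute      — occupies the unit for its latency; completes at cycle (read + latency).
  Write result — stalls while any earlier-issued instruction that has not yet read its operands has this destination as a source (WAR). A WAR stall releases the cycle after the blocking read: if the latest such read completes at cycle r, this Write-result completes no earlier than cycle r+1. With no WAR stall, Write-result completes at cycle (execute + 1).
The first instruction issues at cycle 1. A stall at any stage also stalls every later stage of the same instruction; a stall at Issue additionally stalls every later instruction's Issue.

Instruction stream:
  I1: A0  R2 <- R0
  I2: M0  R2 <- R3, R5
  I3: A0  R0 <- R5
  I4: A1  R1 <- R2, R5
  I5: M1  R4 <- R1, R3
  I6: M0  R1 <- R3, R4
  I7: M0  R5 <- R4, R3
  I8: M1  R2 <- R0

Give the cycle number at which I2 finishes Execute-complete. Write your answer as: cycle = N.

cycle = 11

cycle 1: I1 dispatched to A0
cycle 2: I1 operands ready
cycle 3: I1 complete
cycle 4: R2←I1
cycle 5: I2 dispatched to M0
cycle 6: I2 operands ready | I3 dispatched to A0
cycle 7: I3 operands ready | I4 dispatched to A1
cycle 8: I3 complete | I5 dispatched to M1
cycle 9: R0←I3
cycle 11: I2 complete
cycle 12: R2←I2
cycle 13: I4 operands ready
cycle 15: I4 complete
cycle 16: R1←I4
cycle 17: I5 operands ready | I6 dispatched to M0
cycle 22: I5 complete
cycle 23: R4←I5
cycle 24: I6 operands ready
cycle 29: I6 complete
cycle 30: R1←I6
cycle 31: I7 dispatched to M0
cycle 32: I7 operands ready | I8 dispatched to M1
cycle 33: I8 operands ready
cycle 37: I7 complete
cycle 38: R5←I7 | I8 complete
cycle 39: R2←I8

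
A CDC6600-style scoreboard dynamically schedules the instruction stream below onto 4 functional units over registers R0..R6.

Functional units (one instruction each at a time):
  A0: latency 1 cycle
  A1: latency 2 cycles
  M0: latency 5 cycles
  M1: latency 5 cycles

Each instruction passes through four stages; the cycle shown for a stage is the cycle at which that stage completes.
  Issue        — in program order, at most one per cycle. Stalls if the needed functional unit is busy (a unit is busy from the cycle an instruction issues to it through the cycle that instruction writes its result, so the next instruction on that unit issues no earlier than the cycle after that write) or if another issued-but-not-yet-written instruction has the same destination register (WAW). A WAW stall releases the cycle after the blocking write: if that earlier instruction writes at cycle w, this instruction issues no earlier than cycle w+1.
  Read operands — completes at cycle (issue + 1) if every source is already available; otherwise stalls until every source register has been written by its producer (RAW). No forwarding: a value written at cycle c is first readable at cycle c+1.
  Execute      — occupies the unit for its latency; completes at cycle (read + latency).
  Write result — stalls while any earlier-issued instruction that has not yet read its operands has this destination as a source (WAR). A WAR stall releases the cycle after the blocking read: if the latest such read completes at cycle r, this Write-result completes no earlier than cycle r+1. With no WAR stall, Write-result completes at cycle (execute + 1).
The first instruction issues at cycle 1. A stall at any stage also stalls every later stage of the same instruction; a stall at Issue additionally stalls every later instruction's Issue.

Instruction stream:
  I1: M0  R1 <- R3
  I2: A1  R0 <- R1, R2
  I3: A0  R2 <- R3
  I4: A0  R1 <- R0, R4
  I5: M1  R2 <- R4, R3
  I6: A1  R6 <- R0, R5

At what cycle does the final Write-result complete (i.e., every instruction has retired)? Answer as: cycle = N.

cycle = 19

cycle 1: I1 issues→M0
cycle 2: I1 reads | I2 issues→A1
cycle 3: I3 issues→A0
cycle 4: I3 reads
cycle 5: I3 exec-done
cycle 7: I1 exec-done
cycle 8: I1 writes R1
cycle 9: I2 reads
cycle 10: I3 writes R2
cycle 11: I2 exec-done | I4 issues→A0
cycle 12: I2 writes R0 | I5 issues→M1
cycle 13: I4 reads | I5 reads | I6 issues→A1
cycle 14: I4 exec-done | I6 reads
cycle 15: I4 writes R1
cycle 16: I6 exec-done
cycle 17: I6 writes R6
cycle 18: I5 exec-done
cycle 19: I5 writes R2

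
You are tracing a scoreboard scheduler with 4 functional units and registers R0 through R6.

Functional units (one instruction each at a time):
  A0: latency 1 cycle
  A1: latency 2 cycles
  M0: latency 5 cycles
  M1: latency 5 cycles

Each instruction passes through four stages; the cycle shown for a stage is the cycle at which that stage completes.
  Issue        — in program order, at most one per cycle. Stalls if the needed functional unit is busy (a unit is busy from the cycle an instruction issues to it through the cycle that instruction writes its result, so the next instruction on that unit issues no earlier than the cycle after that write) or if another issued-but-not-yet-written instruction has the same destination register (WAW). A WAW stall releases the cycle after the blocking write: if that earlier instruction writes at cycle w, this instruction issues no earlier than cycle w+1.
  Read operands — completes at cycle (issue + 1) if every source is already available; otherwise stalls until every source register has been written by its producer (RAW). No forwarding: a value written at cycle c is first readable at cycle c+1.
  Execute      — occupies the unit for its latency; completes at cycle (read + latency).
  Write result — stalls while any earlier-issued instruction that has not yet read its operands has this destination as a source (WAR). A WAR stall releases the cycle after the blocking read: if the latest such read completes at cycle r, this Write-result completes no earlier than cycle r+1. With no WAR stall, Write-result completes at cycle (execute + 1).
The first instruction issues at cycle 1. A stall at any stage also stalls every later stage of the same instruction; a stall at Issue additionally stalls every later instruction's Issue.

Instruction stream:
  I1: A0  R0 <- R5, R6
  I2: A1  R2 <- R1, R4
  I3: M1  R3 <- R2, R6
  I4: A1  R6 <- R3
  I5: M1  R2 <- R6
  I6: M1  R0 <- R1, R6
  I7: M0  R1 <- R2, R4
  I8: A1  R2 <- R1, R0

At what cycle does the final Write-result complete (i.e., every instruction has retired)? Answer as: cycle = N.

I1  is:1  ro:2  ex:3  wr:4
I2  is:2  ro:3  ex:5  wr:6
I3  is:3  ro:7  ex:12  wr:13  — RAW R2: wait I2 write@6
I4  is:7  ro:14  ex:16  wr:17  — struct: A1 busy until I2 writes@6, RAW R3: wait I3 write@13
I5  is:14  ro:18  ex:23  wr:24  — struct: M1 busy until I3 writes@13, RAW R6: wait I4 write@17
I6  is:25  ro:26  ex:31  wr:32  — struct: M1 busy until I5 writes@24
I7  is:26  ro:27  ex:32  wr:33
I8  is:27  ro:34  ex:36  wr:37  — RAW R1: wait I7 write@33

cycle = 37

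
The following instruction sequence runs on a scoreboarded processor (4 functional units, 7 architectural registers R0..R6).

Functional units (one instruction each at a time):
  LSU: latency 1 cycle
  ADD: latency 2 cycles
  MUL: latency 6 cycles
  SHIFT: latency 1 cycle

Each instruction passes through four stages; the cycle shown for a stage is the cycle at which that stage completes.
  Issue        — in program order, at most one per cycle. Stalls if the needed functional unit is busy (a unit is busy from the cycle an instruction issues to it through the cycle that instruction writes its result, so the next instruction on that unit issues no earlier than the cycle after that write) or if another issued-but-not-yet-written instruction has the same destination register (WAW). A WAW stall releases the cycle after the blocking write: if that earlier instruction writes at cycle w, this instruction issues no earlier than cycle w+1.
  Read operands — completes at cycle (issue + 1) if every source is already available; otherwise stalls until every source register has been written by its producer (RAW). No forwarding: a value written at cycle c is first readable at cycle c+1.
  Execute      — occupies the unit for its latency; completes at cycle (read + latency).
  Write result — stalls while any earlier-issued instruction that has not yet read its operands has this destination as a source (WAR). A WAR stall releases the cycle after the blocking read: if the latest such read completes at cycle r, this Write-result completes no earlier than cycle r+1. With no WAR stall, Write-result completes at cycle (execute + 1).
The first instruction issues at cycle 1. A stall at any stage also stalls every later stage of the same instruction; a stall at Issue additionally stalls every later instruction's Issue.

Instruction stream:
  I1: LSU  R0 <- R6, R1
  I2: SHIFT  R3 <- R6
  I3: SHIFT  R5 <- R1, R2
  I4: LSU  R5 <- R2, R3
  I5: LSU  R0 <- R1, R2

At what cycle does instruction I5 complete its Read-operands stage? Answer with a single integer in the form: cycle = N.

cycle = 15

c1: I1 dispatched to LSU
c2: I1 operands ready, I2 dispatched to SHIFT
c3: I1 complete, I2 operands ready
c4: R0←I1, I2 complete
c5: R3←I2
c6: I3 dispatched to SHIFT
c7: I3 operands ready
c8: I3 complete
c9: R5←I3
c10: I4 dispatched to LSU
c11: I4 operands ready
c12: I4 complete
c13: R5←I4
c14: I5 dispatched to LSU
c15: I5 operands ready
c16: I5 complete
c17: R0←I5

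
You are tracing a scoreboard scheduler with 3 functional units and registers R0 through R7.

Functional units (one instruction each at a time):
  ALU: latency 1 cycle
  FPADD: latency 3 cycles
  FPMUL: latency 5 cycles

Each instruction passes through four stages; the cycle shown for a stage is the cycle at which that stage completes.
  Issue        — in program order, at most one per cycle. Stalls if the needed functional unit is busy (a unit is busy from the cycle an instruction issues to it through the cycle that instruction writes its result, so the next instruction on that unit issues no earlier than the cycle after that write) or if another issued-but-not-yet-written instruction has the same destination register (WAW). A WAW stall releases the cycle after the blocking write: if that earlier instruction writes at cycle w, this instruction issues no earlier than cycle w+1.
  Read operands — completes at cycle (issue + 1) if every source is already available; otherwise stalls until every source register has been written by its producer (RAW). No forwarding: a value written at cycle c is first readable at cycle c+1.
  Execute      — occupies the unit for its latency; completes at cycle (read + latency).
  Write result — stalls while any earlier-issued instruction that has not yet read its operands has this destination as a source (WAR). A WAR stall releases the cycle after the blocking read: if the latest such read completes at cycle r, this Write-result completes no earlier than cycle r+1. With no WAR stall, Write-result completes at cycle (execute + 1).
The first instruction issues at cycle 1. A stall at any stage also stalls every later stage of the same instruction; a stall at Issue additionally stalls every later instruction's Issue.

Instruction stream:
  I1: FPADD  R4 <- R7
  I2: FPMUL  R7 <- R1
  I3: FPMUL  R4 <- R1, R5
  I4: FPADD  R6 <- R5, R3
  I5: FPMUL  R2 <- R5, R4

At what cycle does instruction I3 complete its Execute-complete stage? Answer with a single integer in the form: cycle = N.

I1  is:1  ro:2  ex:5  wr:6
I2  is:2  ro:3  ex:8  wr:9
I3  is:10  ro:11  ex:16  wr:17  — struct: FPMUL busy until I2 writes@9
I4  is:11  ro:12  ex:15  wr:16
I5  is:18  ro:19  ex:24  wr:25  — struct: FPMUL busy until I3 writes@17

cycle = 16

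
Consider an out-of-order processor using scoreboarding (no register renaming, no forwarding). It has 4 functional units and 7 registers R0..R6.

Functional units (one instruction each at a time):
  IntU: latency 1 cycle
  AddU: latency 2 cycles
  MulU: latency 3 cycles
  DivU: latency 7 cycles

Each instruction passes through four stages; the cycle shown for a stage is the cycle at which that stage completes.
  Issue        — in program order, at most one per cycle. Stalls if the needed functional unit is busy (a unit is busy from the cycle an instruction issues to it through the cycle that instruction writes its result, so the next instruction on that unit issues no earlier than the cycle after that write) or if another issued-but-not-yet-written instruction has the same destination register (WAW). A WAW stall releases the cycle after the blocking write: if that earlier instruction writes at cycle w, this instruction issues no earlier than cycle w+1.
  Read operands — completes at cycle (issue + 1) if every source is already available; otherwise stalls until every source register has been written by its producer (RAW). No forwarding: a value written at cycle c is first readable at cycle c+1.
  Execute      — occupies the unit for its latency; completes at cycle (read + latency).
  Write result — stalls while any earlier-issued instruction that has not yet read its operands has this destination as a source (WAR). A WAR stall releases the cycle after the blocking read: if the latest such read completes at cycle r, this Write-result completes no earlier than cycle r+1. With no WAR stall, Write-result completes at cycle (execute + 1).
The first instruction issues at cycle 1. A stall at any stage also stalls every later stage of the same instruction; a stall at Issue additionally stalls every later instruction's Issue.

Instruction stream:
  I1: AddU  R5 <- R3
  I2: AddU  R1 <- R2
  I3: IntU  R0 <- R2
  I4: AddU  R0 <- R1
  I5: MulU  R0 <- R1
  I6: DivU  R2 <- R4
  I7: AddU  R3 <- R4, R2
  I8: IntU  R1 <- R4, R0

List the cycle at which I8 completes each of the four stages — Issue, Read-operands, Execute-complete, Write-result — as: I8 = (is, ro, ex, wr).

I8 = (19, 22, 23, 24)

1) issue 1, read 2, done 4, write 5
2) issue 6, read 7, done 9, write 10  <struct: AddU busy until I1 writes@5>
3) issue 7, read 8, done 9, write 10
4) issue 11, read 12, done 14, write 15  <WAW R0: wait I3 write@10>
5) issue 16, read 17, done 20, write 21  <WAW R0: wait I4 write@15>
6) issue 17, read 18, done 25, write 26
7) issue 18, read 27, done 29, write 30  <RAW R2: wait I6 write@26>
8) issue 19, read 22, done 23, write 24  <RAW R0: wait I5 write@21>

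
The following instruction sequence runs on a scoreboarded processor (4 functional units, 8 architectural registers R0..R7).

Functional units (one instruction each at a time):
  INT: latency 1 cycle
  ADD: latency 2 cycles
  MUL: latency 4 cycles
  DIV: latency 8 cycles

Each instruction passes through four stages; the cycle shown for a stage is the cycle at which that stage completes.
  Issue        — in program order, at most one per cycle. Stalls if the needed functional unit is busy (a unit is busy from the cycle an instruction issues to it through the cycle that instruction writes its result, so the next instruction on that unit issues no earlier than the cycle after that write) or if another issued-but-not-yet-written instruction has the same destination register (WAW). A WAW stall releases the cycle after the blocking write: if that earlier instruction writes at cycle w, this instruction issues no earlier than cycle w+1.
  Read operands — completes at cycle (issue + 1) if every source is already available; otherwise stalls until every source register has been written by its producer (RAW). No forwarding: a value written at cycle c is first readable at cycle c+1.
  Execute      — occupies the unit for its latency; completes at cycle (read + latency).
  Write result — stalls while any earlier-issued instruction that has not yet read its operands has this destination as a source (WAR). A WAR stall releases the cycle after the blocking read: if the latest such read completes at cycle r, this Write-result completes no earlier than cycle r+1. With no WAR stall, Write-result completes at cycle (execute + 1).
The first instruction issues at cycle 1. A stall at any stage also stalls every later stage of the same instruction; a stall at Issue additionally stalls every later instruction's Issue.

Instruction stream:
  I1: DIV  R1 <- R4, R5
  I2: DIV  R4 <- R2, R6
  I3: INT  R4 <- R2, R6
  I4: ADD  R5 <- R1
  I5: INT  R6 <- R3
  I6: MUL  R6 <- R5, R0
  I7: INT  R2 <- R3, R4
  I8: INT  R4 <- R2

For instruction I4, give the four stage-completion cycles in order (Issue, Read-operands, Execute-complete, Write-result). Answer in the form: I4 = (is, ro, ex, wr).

1) issue 1, read 2, done 10, write 11
2) issue 12, read 13, done 21, write 22  <struct: DIV busy until I1 writes@11>
3) issue 23, read 24, done 25, write 26  <WAW R4: wait I2 write@22>
4) issue 24, read 25, done 27, write 28
5) issue 27, read 28, done 29, write 30  <struct: INT busy until I3 writes@26>
6) issue 31, read 32, done 36, write 37  <WAW R6: wait I5 write@30>
7) issue 32, read 33, done 34, write 35
8) issue 36, read 37, done 38, write 39  <struct: INT busy until I7 writes@35>

I4 = (24, 25, 27, 28)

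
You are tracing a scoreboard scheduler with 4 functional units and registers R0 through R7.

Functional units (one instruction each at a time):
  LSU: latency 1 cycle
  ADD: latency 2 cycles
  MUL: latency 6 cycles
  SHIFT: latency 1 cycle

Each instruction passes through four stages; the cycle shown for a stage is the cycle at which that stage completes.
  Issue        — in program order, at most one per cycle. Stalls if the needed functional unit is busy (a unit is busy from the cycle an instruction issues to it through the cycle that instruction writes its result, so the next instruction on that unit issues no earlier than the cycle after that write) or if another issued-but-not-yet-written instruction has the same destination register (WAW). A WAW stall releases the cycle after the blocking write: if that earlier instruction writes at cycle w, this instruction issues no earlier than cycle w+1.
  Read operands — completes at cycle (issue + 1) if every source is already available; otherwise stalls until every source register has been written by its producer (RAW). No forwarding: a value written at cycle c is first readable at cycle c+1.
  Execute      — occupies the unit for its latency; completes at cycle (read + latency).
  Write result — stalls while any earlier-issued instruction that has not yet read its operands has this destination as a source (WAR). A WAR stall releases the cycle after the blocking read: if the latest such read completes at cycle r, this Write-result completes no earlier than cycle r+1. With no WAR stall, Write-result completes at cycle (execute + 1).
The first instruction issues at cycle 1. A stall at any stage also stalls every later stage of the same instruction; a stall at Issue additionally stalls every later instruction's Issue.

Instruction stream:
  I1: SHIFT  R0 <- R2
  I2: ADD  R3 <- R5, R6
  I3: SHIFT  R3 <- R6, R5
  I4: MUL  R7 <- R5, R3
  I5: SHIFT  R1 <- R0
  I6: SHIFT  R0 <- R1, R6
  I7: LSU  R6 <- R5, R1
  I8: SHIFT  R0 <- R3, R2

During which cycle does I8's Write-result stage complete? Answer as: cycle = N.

cycle = 22

c1: I1 dispatched to SHIFT
c2: I1 operands ready, I2 dispatched to ADD
c3: I1 complete, I2 operands ready
c4: R0←I1
c5: I2 complete
c6: R3←I2
c7: I3 dispatched to SHIFT
c8: I3 operands ready, I4 dispatched to MUL
c9: I3 complete
c10: R3←I3
c11: I4 operands ready, I5 dispatched to SHIFT
c12: I5 operands ready
c13: I5 complete
c14: R1←I5
c15: I6 dispatched to SHIFT
c16: I6 operands ready, I7 dispatched to LSU
c17: I4 complete, I6 complete, I7 operands ready
c18: R7←I4, R0←I6, I7 complete
c19: R6←I7, I8 dispatched to SHIFT
c20: I8 operands ready
c21: I8 complete
c22: R0←I8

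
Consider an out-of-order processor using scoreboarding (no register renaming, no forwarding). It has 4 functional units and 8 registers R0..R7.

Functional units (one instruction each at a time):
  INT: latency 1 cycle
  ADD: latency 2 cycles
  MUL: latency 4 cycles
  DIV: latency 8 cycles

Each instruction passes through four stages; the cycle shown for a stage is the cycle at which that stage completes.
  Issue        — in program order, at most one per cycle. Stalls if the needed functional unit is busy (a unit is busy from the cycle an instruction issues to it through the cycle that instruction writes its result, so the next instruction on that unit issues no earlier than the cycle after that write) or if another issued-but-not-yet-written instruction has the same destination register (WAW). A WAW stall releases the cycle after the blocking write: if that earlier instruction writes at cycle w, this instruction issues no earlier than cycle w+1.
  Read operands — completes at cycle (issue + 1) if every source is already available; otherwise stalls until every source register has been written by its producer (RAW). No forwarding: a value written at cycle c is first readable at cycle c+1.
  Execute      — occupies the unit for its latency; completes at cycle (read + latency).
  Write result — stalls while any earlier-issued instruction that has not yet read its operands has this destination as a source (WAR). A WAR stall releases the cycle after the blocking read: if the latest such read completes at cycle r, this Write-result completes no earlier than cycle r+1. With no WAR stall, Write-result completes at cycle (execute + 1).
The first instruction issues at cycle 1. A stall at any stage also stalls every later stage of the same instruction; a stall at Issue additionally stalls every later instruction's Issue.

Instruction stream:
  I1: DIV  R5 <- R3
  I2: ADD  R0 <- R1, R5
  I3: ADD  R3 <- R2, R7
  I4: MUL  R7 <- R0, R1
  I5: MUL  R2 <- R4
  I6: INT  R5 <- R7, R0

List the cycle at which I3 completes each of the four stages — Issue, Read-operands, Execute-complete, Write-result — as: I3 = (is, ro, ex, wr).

1) issue 1, read 2, done 10, write 11
2) issue 2, read 12, done 14, write 15  <RAW R5: wait I1 write@11>
3) issue 16, read 17, done 19, write 20  <struct: ADD busy until I2 writes@15>
4) issue 17, read 18, done 22, write 23
5) issue 24, read 25, done 29, write 30  <struct: MUL busy until I4 writes@23>
6) issue 25, read 26, done 27, write 28

I3 = (16, 17, 19, 20)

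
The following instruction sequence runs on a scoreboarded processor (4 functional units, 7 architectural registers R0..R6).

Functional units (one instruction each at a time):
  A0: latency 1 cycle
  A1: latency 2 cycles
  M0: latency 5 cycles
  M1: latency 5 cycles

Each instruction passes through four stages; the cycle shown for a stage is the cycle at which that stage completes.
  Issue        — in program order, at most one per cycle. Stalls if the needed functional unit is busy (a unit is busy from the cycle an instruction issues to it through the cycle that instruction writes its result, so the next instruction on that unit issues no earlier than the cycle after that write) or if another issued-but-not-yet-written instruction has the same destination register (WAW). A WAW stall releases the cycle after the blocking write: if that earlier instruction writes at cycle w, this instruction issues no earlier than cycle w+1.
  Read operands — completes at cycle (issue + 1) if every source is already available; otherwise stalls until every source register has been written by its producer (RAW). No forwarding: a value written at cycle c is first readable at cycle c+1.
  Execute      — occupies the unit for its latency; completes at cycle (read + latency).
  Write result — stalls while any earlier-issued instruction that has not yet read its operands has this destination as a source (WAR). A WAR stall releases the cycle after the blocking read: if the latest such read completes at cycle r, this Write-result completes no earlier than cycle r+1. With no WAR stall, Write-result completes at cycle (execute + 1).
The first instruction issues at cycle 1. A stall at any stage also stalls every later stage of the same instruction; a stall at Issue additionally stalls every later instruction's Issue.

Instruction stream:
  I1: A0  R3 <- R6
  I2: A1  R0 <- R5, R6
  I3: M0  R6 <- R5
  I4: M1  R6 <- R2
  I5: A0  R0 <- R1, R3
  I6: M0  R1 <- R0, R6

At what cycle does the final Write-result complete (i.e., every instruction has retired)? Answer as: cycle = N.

cycle = 25

[I1] 1/2/3/4
[I2] 2/3/5/6
[I3] 3/4/9/10
[I4] 11/12/17/18  (WAW R6: wait I3 write@10)
[I5] 12/13/14/15
[I6] 13/19/24/25  (RAW R6: wait I4 write@18)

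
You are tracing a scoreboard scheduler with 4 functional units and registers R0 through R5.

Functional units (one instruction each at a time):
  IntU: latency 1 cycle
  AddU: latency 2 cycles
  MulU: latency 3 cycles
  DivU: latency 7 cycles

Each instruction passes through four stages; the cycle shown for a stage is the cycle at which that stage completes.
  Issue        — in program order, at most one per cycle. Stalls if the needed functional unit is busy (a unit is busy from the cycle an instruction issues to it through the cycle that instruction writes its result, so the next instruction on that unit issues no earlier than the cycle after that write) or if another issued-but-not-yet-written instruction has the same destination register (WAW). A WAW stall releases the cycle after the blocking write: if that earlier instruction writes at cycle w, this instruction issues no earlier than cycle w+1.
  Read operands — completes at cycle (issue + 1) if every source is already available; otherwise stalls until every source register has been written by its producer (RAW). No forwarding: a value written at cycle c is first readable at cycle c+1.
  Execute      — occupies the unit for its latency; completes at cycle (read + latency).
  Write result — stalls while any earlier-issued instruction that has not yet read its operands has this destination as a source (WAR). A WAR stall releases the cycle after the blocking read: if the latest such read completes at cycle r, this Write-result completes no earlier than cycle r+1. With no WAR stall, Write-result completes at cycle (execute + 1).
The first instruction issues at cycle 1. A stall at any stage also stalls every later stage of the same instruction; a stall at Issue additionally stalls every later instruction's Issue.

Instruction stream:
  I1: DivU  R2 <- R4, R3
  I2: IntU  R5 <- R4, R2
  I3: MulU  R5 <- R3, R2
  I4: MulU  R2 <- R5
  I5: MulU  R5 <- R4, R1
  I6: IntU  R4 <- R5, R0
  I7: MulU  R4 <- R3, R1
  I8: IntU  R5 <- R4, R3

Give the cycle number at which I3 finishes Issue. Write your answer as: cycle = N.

cycle = 14

I1  is:1  ro:2  ex:9  wr:10
I2  is:2  ro:11  ex:12  wr:13  — RAW R2: wait I1 write@10
I3  is:14  ro:15  ex:18  wr:19  — WAW R5: wait I2 write@13
I4  is:20  ro:21  ex:24  wr:25  — struct: MulU busy until I3 writes@19
I5  is:26  ro:27  ex:30  wr:31  — struct: MulU busy until I4 writes@25
I6  is:27  ro:32  ex:33  wr:34  — RAW R5: wait I5 write@31
I7  is:35  ro:36  ex:39  wr:40  — WAW R4: wait I6 write@34
I8  is:36  ro:41  ex:42  wr:43  — RAW R4: wait I7 write@40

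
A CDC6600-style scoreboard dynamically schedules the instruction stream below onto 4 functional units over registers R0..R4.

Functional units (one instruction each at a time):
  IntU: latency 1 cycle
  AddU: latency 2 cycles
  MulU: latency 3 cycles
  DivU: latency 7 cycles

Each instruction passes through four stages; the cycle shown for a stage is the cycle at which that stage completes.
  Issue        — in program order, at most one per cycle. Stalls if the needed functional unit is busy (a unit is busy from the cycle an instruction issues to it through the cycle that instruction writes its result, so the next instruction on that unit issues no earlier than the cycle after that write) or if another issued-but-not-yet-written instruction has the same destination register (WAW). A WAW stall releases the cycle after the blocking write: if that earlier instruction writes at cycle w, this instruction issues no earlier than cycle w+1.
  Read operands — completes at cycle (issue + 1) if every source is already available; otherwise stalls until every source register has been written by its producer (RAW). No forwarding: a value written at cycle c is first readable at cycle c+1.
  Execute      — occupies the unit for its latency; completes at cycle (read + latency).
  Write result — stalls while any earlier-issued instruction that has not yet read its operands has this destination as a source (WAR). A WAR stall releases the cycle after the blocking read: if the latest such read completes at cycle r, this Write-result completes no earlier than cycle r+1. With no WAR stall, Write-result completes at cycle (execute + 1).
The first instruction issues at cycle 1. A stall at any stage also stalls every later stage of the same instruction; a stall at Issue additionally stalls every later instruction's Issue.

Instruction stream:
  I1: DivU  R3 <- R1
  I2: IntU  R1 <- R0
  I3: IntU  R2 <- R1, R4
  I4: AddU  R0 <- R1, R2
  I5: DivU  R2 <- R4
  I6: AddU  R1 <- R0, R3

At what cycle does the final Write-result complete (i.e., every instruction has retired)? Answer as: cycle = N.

cycle = 20

t=1  issue I1 (DivU)
t=2  I1 read-ops · issue I2 (IntU)
t=3  I2 read-ops
t=4  I2 finished on IntU
t=5  I2→R1
t=6  issue I3 (IntU)
t=7  I3 read-ops · issue I4 (AddU)
t=8  I3 finished on IntU
t=9  I1 finished on DivU · I3→R2
t=10  I1→R3 · I4 read-ops
t=11  issue I5 (DivU)
t=12  I4 finished on AddU · I5 read-ops
t=13  I4→R0
t=14  issue I6 (AddU)
t=15  I6 read-ops
t=17  I6 finished on AddU
t=18  I6→R1
t=19  I5 finished on DivU
t=20  I5→R2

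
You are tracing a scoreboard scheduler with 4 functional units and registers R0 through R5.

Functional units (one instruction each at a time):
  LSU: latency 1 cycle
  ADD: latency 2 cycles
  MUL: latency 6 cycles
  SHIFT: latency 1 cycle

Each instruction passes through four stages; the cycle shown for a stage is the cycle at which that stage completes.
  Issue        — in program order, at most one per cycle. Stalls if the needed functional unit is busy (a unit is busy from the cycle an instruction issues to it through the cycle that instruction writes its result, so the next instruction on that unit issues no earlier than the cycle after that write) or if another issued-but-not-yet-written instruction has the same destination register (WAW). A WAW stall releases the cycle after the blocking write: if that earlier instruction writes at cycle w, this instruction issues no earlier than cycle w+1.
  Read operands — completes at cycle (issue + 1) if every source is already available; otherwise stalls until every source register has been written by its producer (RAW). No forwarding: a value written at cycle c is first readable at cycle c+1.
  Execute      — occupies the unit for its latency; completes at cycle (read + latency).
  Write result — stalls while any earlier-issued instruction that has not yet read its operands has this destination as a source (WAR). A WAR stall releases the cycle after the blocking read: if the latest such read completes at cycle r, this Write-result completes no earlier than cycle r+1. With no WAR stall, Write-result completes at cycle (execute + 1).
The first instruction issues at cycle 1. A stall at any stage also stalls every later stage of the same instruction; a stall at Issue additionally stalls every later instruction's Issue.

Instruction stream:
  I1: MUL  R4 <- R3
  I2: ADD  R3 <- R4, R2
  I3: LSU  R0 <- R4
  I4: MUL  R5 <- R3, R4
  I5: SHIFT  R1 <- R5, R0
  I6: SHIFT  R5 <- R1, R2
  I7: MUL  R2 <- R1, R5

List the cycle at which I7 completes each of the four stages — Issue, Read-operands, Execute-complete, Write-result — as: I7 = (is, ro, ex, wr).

I7 = (26, 29, 35, 36)

I1 -> (1, 2, 8, 9)
I2 -> (2, 10, 12, 13)  // RAW R4: wait I1 write@9
I3 -> (3, 10, 11, 12)  // RAW R4: wait I1 write@9
I4 -> (10, 14, 20, 21)  // struct: MUL busy until I1 writes@9, RAW R3: wait I2 write@13
I5 -> (11, 22, 23, 24)  // RAW R5: wait I4 write@21
I6 -> (25, 26, 27, 28)  // struct: SHIFT busy until I5 writes@24
I7 -> (26, 29, 35, 36)  // RAW R5: wait I6 write@28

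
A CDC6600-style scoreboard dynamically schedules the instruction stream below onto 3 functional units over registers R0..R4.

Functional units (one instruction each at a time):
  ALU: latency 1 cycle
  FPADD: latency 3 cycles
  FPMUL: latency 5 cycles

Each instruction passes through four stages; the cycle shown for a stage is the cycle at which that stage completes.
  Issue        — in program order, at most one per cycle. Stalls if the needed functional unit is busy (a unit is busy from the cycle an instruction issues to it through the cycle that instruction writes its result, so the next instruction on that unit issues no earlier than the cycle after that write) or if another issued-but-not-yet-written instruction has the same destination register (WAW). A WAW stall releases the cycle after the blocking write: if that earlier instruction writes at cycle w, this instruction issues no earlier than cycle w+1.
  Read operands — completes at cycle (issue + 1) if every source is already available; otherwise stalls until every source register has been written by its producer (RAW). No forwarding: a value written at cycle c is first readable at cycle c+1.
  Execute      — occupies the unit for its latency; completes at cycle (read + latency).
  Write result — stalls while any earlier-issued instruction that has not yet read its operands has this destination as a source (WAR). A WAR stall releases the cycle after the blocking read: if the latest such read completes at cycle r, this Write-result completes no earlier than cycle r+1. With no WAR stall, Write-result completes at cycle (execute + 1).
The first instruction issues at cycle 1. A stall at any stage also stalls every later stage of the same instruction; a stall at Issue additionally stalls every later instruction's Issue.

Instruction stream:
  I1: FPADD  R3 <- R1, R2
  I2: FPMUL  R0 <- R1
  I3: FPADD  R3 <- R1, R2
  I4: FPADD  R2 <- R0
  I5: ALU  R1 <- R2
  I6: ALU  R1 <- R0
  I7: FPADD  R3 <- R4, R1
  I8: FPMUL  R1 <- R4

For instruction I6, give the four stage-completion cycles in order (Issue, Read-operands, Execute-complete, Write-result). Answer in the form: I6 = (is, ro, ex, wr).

cycle 1: I1 dispatched to FPADD
cycle 2: I1 operands ready | I2 dispatched to FPMUL
cycle 3: I2 operands ready
cycle 5: I1 complete
cycle 6: R3←I1
cycle 7: I3 dispatched to FPADD
cycle 8: I2 complete | I3 operands ready
cycle 9: R0←I2
cycle 11: I3 complete
cycle 12: R3←I3
cycle 13: I4 dispatched to FPADD
cycle 14: I4 operands ready | I5 dispatched to ALU
cycle 17: I4 complete
cycle 18: R2←I4
cycle 19: I5 operands ready
cycle 20: I5 complete
cycle 21: R1←I5
cycle 22: I6 dispatched to ALU
cycle 23: I6 operands ready | I7 dispatched to FPADD
cycle 24: I6 complete
cycle 25: R1←I6
cycle 26: I7 operands ready | I8 dispatched to FPMUL
cycle 27: I8 operands ready
cycle 29: I7 complete
cycle 30: R3←I7
cycle 32: I8 complete
cycle 33: R1←I8

I6 = (22, 23, 24, 25)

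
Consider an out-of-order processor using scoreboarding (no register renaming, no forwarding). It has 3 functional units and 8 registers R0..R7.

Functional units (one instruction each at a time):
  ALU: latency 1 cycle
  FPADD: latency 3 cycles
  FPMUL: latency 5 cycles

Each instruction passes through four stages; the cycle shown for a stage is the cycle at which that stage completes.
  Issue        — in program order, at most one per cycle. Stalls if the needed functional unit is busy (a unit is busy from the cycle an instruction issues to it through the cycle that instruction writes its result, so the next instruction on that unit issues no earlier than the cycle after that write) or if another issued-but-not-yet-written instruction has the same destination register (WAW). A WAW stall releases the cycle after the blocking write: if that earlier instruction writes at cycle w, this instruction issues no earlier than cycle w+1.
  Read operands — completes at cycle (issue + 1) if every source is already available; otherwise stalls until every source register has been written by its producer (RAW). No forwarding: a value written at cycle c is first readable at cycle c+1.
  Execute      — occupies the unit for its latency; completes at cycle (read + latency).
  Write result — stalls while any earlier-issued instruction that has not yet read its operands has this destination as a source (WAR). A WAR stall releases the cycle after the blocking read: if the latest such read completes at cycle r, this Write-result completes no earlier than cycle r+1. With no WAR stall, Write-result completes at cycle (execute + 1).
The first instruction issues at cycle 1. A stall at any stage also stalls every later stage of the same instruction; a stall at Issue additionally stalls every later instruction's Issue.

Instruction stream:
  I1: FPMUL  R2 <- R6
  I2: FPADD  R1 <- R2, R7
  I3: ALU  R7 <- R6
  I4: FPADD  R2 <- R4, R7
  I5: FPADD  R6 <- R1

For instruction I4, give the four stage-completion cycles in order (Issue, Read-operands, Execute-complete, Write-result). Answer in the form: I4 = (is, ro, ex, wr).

I4 = (14, 15, 18, 19)

t=1  issue I1 (FPMUL)
t=2  I1 read-ops | issue I2 (FPADD)
t=3  issue I3 (ALU)
t=4  I3 read-ops
t=5  I3 finished on ALU
t=7  I1 finished on FPMUL
t=8  I1→R2
t=9  I2 read-ops
t=10  I3→R7
t=12  I2 finished on FPADD
t=13  I2→R1
t=14  issue I4 (FPADD)
t=15  I4 read-ops
t=18  I4 finished on FPADD
t=19  I4→R2
t=20  issue I5 (FPADD)
t=21  I5 read-ops
t=24  I5 finished on FPADD
t=25  I5→R6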